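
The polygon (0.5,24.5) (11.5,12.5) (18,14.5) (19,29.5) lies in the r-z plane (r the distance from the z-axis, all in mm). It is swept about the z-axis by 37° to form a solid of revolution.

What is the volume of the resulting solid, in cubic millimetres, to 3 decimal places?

Profile (r,z), 4 vertices: (0.5,24.5) (11.5,12.5) (18,14.5) (19,29.5)
edge 0: (0.5,24.5)→(11.5,12.5)  cross = 0.5·12.5 − 11.5·24.5 = -275.5000; (r_i+r_j)·cross = 12·-275.5000 = -3306.0000
edge 1: (11.5,12.5)→(18,14.5)  cross = 11.5·14.5 − 18·12.5 = -58.2500; (r_i+r_j)·cross = 29.5·-58.2500 = -1718.3750
edge 2: (18,14.5)→(19,29.5)  cross = 18·29.5 − 19·14.5 = 255.5000; (r_i+r_j)·cross = 37·255.5000 = 9453.5000
edge 3: (19,29.5)→(0.5,24.5)  cross = 19·24.5 − 0.5·29.5 = 450.7500; (r_i+r_j)·cross = 19.5·450.7500 = 8789.6250
Σcross = 372.5000 → A = |Σcross|/2 = 186.2500 mm²
Σ(r_i+r_j)·cross = 13218.7500 → first moment M = |Σ|/6 = 2203.1250
R_c = M/A = 2203.1250/186.2500 = 11.8289 mm
θ = 37° = 0.645772 rad
V = θ·R_c·A = 0.645772·11.8289·186.2500 = 1422.716 mm³

Volume = 1422.716 mm³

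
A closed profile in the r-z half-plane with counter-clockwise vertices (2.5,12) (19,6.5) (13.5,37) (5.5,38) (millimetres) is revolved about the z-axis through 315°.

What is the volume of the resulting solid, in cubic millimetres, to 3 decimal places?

Volume = 19326.096 mm³

Profile (r,z), 4 vertices: (2.5,12) (19,6.5) (13.5,37) (5.5,38)
edge 0: (2.5,12)→(19,6.5)  cross = 2.5·6.5 − 19·12 = -211.7500; (r_i+r_j)·cross = 21.5·-211.7500 = -4552.6250
edge 1: (19,6.5)→(13.5,37)  cross = 19·37 − 13.5·6.5 = 615.2500; (r_i+r_j)·cross = 32.5·615.2500 = 19995.6250
edge 2: (13.5,37)→(5.5,38)  cross = 13.5·38 − 5.5·37 = 309.5000; (r_i+r_j)·cross = 19·309.5000 = 5880.5000
edge 3: (5.5,38)→(2.5,12)  cross = 5.5·12 − 2.5·38 = -29.0000; (r_i+r_j)·cross = 8·-29.0000 = -232.0000
Σcross = 684.0000 → A = |Σcross|/2 = 342.0000 mm²
Σ(r_i+r_j)·cross = 21091.5000 → first moment M = |Σ|/6 = 3515.2500
R_c = M/A = 3515.2500/342.0000 = 10.2785 mm
θ = 315° = 5.497787 rad
V = θ·R_c·A = 5.497787·10.2785·342.0000 = 19326.096 mm³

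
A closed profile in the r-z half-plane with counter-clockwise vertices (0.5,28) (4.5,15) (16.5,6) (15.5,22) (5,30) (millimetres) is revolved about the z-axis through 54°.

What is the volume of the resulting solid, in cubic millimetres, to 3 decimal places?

Profile (r,z), 5 vertices: (0.5,28) (4.5,15) (16.5,6) (15.5,22) (5,30)
edge 0: (0.5,28)→(4.5,15)  cross = 0.5·15 − 4.5·28 = -118.5000; (r_i+r_j)·cross = 5·-118.5000 = -592.5000
edge 1: (4.5,15)→(16.5,6)  cross = 4.5·6 − 16.5·15 = -220.5000; (r_i+r_j)·cross = 21·-220.5000 = -4630.5000
edge 2: (16.5,6)→(15.5,22)  cross = 16.5·22 − 15.5·6 = 270.0000; (r_i+r_j)·cross = 32·270.0000 = 8640.0000
edge 3: (15.5,22)→(5,30)  cross = 15.5·30 − 5·22 = 355.0000; (r_i+r_j)·cross = 20.5·355.0000 = 7277.5000
edge 4: (5,30)→(0.5,28)  cross = 5·28 − 0.5·30 = 125.0000; (r_i+r_j)·cross = 5.5·125.0000 = 687.5000
Σcross = 411.0000 → A = |Σcross|/2 = 205.5000 mm²
Σ(r_i+r_j)·cross = 11382.0000 → first moment M = |Σ|/6 = 1897.0000
R_c = M/A = 1897.0000/205.5000 = 9.2311 mm
θ = 54° = 0.942478 rad
V = θ·R_c·A = 0.942478·9.2311·205.5000 = 1787.880 mm³

Volume = 1787.880 mm³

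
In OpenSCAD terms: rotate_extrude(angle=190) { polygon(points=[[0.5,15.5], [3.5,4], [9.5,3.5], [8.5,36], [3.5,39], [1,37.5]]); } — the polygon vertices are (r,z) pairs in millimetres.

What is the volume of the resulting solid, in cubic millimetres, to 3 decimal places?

Volume = 4395.524 mm³

Profile (r,z), 6 vertices: (0.5,15.5) (3.5,4) (9.5,3.5) (8.5,36) (3.5,39) (1,37.5)
edge 0: (0.5,15.5)→(3.5,4)  cross = 0.5·4 − 3.5·15.5 = -52.2500; (r_i+r_j)·cross = 4·-52.2500 = -209.0000
edge 1: (3.5,4)→(9.5,3.5)  cross = 3.5·3.5 − 9.5·4 = -25.7500; (r_i+r_j)·cross = 13·-25.7500 = -334.7500
edge 2: (9.5,3.5)→(8.5,36)  cross = 9.5·36 − 8.5·3.5 = 312.2500; (r_i+r_j)·cross = 18·312.2500 = 5620.5000
edge 3: (8.5,36)→(3.5,39)  cross = 8.5·39 − 3.5·36 = 205.5000; (r_i+r_j)·cross = 12·205.5000 = 2466.0000
edge 4: (3.5,39)→(1,37.5)  cross = 3.5·37.5 − 1·39 = 92.2500; (r_i+r_j)·cross = 4.5·92.2500 = 415.1250
edge 5: (1,37.5)→(0.5,15.5)  cross = 1·15.5 − 0.5·37.5 = -3.2500; (r_i+r_j)·cross = 1.5·-3.2500 = -4.8750
Σcross = 528.7500 → A = |Σcross|/2 = 264.3750 mm²
Σ(r_i+r_j)·cross = 7953.0000 → first moment M = |Σ|/6 = 1325.5000
R_c = M/A = 1325.5000/264.3750 = 5.0137 mm
θ = 190° = 3.316126 rad
V = θ·R_c·A = 3.316126·5.0137·264.3750 = 4395.524 mm³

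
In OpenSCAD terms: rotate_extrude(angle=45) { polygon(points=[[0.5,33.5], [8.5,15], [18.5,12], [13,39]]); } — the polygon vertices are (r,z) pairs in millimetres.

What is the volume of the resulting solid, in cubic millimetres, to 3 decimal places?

Profile (r,z), 4 vertices: (0.5,33.5) (8.5,15) (18.5,12) (13,39)
edge 0: (0.5,33.5)→(8.5,15)  cross = 0.5·15 − 8.5·33.5 = -277.2500; (r_i+r_j)·cross = 9·-277.2500 = -2495.2500
edge 1: (8.5,15)→(18.5,12)  cross = 8.5·12 − 18.5·15 = -175.5000; (r_i+r_j)·cross = 27·-175.5000 = -4738.5000
edge 2: (18.5,12)→(13,39)  cross = 18.5·39 − 13·12 = 565.5000; (r_i+r_j)·cross = 31.5·565.5000 = 17813.2500
edge 3: (13,39)→(0.5,33.5)  cross = 13·33.5 − 0.5·39 = 416.0000; (r_i+r_j)·cross = 13.5·416.0000 = 5616.0000
Σcross = 528.7500 → A = |Σcross|/2 = 264.3750 mm²
Σ(r_i+r_j)·cross = 16195.5000 → first moment M = |Σ|/6 = 2699.2500
R_c = M/A = 2699.2500/264.3750 = 10.2099 mm
θ = 45° = 0.785398 rad
V = θ·R_c·A = 0.785398·10.2099·264.3750 = 2119.986 mm³

Volume = 2119.986 mm³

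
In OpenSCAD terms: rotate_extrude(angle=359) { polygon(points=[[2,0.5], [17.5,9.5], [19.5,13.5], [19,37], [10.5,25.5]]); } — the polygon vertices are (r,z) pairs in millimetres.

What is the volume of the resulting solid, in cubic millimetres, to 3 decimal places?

Volume = 23234.901 mm³

Profile (r,z), 5 vertices: (2,0.5) (17.5,9.5) (19.5,13.5) (19,37) (10.5,25.5)
edge 0: (2,0.5)→(17.5,9.5)  cross = 2·9.5 − 17.5·0.5 = 10.2500; (r_i+r_j)·cross = 19.5·10.2500 = 199.8750
edge 1: (17.5,9.5)→(19.5,13.5)  cross = 17.5·13.5 − 19.5·9.5 = 51.0000; (r_i+r_j)·cross = 37·51.0000 = 1887.0000
edge 2: (19.5,13.5)→(19,37)  cross = 19.5·37 − 19·13.5 = 465.0000; (r_i+r_j)·cross = 38.5·465.0000 = 17902.5000
edge 3: (19,37)→(10.5,25.5)  cross = 19·25.5 − 10.5·37 = 96.0000; (r_i+r_j)·cross = 29.5·96.0000 = 2832.0000
edge 4: (10.5,25.5)→(2,0.5)  cross = 10.5·0.5 − 2·25.5 = -45.7500; (r_i+r_j)·cross = 12.5·-45.7500 = -571.8750
Σcross = 576.5000 → A = |Σcross|/2 = 288.2500 mm²
Σ(r_i+r_j)·cross = 22249.5000 → first moment M = |Σ|/6 = 3708.2500
R_c = M/A = 3708.2500/288.2500 = 12.8647 mm
θ = 359° = 6.265732 rad
V = θ·R_c·A = 6.265732·12.8647·288.2500 = 23234.901 mm³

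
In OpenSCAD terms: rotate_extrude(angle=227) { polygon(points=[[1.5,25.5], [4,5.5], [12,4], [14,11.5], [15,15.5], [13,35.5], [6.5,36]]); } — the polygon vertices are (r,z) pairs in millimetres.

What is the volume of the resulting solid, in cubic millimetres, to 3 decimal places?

Volume = 11156.208 mm³

Profile (r,z), 7 vertices: (1.5,25.5) (4,5.5) (12,4) (14,11.5) (15,15.5) (13,35.5) (6.5,36)
edge 0: (1.5,25.5)→(4,5.5)  cross = 1.5·5.5 − 4·25.5 = -93.7500; (r_i+r_j)·cross = 5.5·-93.7500 = -515.6250
edge 1: (4,5.5)→(12,4)  cross = 4·4 − 12·5.5 = -50.0000; (r_i+r_j)·cross = 16·-50.0000 = -800.0000
edge 2: (12,4)→(14,11.5)  cross = 12·11.5 − 14·4 = 82.0000; (r_i+r_j)·cross = 26·82.0000 = 2132.0000
edge 3: (14,11.5)→(15,15.5)  cross = 14·15.5 − 15·11.5 = 44.5000; (r_i+r_j)·cross = 29·44.5000 = 1290.5000
edge 4: (15,15.5)→(13,35.5)  cross = 15·35.5 − 13·15.5 = 331.0000; (r_i+r_j)·cross = 28·331.0000 = 9268.0000
edge 5: (13,35.5)→(6.5,36)  cross = 13·36 − 6.5·35.5 = 237.2500; (r_i+r_j)·cross = 19.5·237.2500 = 4626.3750
edge 6: (6.5,36)→(1.5,25.5)  cross = 6.5·25.5 − 1.5·36 = 111.7500; (r_i+r_j)·cross = 8·111.7500 = 894.0000
Σcross = 662.7500 → A = |Σcross|/2 = 331.3750 mm²
Σ(r_i+r_j)·cross = 16895.2500 → first moment M = |Σ|/6 = 2815.8750
R_c = M/A = 2815.8750/331.3750 = 8.4975 mm
θ = 227° = 3.961897 rad
V = θ·R_c·A = 3.961897·8.4975·331.3750 = 11156.208 mm³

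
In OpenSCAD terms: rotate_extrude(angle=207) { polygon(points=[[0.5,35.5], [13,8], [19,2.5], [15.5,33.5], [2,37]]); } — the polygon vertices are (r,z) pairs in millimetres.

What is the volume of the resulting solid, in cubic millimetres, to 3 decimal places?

Volume = 11812.228 mm³

Profile (r,z), 5 vertices: (0.5,35.5) (13,8) (19,2.5) (15.5,33.5) (2,37)
edge 0: (0.5,35.5)→(13,8)  cross = 0.5·8 − 13·35.5 = -457.5000; (r_i+r_j)·cross = 13.5·-457.5000 = -6176.2500
edge 1: (13,8)→(19,2.5)  cross = 13·2.5 − 19·8 = -119.5000; (r_i+r_j)·cross = 32·-119.5000 = -3824.0000
edge 2: (19,2.5)→(15.5,33.5)  cross = 19·33.5 − 15.5·2.5 = 597.7500; (r_i+r_j)·cross = 34.5·597.7500 = 20622.3750
edge 3: (15.5,33.5)→(2,37)  cross = 15.5·37 − 2·33.5 = 506.5000; (r_i+r_j)·cross = 17.5·506.5000 = 8863.7500
edge 4: (2,37)→(0.5,35.5)  cross = 2·35.5 − 0.5·37 = 52.5000; (r_i+r_j)·cross = 2.5·52.5000 = 131.2500
Σcross = 579.7500 → A = |Σcross|/2 = 289.8750 mm²
Σ(r_i+r_j)·cross = 19617.1250 → first moment M = |Σ|/6 = 3269.5208
R_c = M/A = 3269.5208/289.8750 = 11.2791 mm
θ = 207° = 3.612832 rad
V = θ·R_c·A = 3.612832·11.2791·289.8750 = 11812.228 mm³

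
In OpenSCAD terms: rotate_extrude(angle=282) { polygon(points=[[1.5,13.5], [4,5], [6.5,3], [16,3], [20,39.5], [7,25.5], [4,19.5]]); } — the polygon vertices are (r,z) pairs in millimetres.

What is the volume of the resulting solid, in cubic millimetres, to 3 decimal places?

Volume = 21573.912 mm³

Profile (r,z), 7 vertices: (1.5,13.5) (4,5) (6.5,3) (16,3) (20,39.5) (7,25.5) (4,19.5)
edge 0: (1.5,13.5)→(4,5)  cross = 1.5·5 − 4·13.5 = -46.5000; (r_i+r_j)·cross = 5.5·-46.5000 = -255.7500
edge 1: (4,5)→(6.5,3)  cross = 4·3 − 6.5·5 = -20.5000; (r_i+r_j)·cross = 10.5·-20.5000 = -215.2500
edge 2: (6.5,3)→(16,3)  cross = 6.5·3 − 16·3 = -28.5000; (r_i+r_j)·cross = 22.5·-28.5000 = -641.2500
edge 3: (16,3)→(20,39.5)  cross = 16·39.5 − 20·3 = 572.0000; (r_i+r_j)·cross = 36·572.0000 = 20592.0000
edge 4: (20,39.5)→(7,25.5)  cross = 20·25.5 − 7·39.5 = 233.5000; (r_i+r_j)·cross = 27·233.5000 = 6304.5000
edge 5: (7,25.5)→(4,19.5)  cross = 7·19.5 − 4·25.5 = 34.5000; (r_i+r_j)·cross = 11·34.5000 = 379.5000
edge 6: (4,19.5)→(1.5,13.5)  cross = 4·13.5 − 1.5·19.5 = 24.7500; (r_i+r_j)·cross = 5.5·24.7500 = 136.1250
Σcross = 769.2500 → A = |Σcross|/2 = 384.6250 mm²
Σ(r_i+r_j)·cross = 26299.8750 → first moment M = |Σ|/6 = 4383.3125
R_c = M/A = 4383.3125/384.6250 = 11.3963 mm
θ = 282° = 4.921828 rad
V = θ·R_c·A = 4.921828·11.3963·384.6250 = 21573.912 mm³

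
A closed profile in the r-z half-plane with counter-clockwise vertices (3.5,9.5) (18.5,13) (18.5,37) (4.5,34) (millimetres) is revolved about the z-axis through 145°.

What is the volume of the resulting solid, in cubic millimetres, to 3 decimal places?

Profile (r,z), 4 vertices: (3.5,9.5) (18.5,13) (18.5,37) (4.5,34)
edge 0: (3.5,9.5)→(18.5,13)  cross = 3.5·13 − 18.5·9.5 = -130.2500; (r_i+r_j)·cross = 22·-130.2500 = -2865.5000
edge 1: (18.5,13)→(18.5,37)  cross = 18.5·37 − 18.5·13 = 444.0000; (r_i+r_j)·cross = 37·444.0000 = 16428.0000
edge 2: (18.5,37)→(4.5,34)  cross = 18.5·34 − 4.5·37 = 462.5000; (r_i+r_j)·cross = 23·462.5000 = 10637.5000
edge 3: (4.5,34)→(3.5,9.5)  cross = 4.5·9.5 − 3.5·34 = -76.2500; (r_i+r_j)·cross = 8·-76.2500 = -610.0000
Σcross = 700.0000 → A = |Σcross|/2 = 350.0000 mm²
Σ(r_i+r_j)·cross = 23590.0000 → first moment M = |Σ|/6 = 3931.6667
R_c = M/A = 3931.6667/350.0000 = 11.2333 mm
θ = 145° = 2.530727 rad
V = θ·R_c·A = 2.530727·11.2333·350.0000 = 9949.977 mm³

Volume = 9949.977 mm³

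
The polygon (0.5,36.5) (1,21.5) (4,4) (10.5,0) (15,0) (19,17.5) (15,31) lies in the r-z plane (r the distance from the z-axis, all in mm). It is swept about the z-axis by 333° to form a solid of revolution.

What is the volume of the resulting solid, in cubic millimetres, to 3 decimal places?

Profile (r,z), 7 vertices: (0.5,36.5) (1,21.5) (4,4) (10.5,0) (15,0) (19,17.5) (15,31)
edge 0: (0.5,36.5)→(1,21.5)  cross = 0.5·21.5 − 1·36.5 = -25.7500; (r_i+r_j)·cross = 1.5·-25.7500 = -38.6250
edge 1: (1,21.5)→(4,4)  cross = 1·4 − 4·21.5 = -82.0000; (r_i+r_j)·cross = 5·-82.0000 = -410.0000
edge 2: (4,4)→(10.5,0)  cross = 4·0 − 10.5·4 = -42.0000; (r_i+r_j)·cross = 14.5·-42.0000 = -609.0000
edge 3: (10.5,0)→(15,0)  cross = 10.5·0 − 15·0 = 0.0000; (r_i+r_j)·cross = 25.5·0.0000 = 0.0000
edge 4: (15,0)→(19,17.5)  cross = 15·17.5 − 19·0 = 262.5000; (r_i+r_j)·cross = 34·262.5000 = 8925.0000
edge 5: (19,17.5)→(15,31)  cross = 19·31 − 15·17.5 = 326.5000; (r_i+r_j)·cross = 34·326.5000 = 11101.0000
edge 6: (15,31)→(0.5,36.5)  cross = 15·36.5 − 0.5·31 = 532.0000; (r_i+r_j)·cross = 15.5·532.0000 = 8246.0000
Σcross = 971.2500 → A = |Σcross|/2 = 485.6250 mm²
Σ(r_i+r_j)·cross = 27214.3750 → first moment M = |Σ|/6 = 4535.7292
R_c = M/A = 4535.7292/485.6250 = 9.3400 mm
θ = 333° = 5.811946 rad
V = θ·R_c·A = 5.811946·9.3400·485.6250 = 26361.415 mm³

Volume = 26361.415 mm³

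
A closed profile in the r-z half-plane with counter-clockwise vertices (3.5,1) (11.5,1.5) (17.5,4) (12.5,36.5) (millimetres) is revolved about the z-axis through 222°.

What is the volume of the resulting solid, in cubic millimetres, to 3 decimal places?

Volume = 10524.466 mm³

Profile (r,z), 4 vertices: (3.5,1) (11.5,1.5) (17.5,4) (12.5,36.5)
edge 0: (3.5,1)→(11.5,1.5)  cross = 3.5·1.5 − 11.5·1 = -6.2500; (r_i+r_j)·cross = 15·-6.2500 = -93.7500
edge 1: (11.5,1.5)→(17.5,4)  cross = 11.5·4 − 17.5·1.5 = 19.7500; (r_i+r_j)·cross = 29·19.7500 = 572.7500
edge 2: (17.5,4)→(12.5,36.5)  cross = 17.5·36.5 − 12.5·4 = 588.7500; (r_i+r_j)·cross = 30·588.7500 = 17662.5000
edge 3: (12.5,36.5)→(3.5,1)  cross = 12.5·1 − 3.5·36.5 = -115.2500; (r_i+r_j)·cross = 16·-115.2500 = -1844.0000
Σcross = 487.0000 → A = |Σcross|/2 = 243.5000 mm²
Σ(r_i+r_j)·cross = 16297.5000 → first moment M = |Σ|/6 = 2716.2500
R_c = M/A = 2716.2500/243.5000 = 11.1550 mm
θ = 222° = 3.874631 rad
V = θ·R_c·A = 3.874631·11.1550·243.5000 = 10524.466 mm³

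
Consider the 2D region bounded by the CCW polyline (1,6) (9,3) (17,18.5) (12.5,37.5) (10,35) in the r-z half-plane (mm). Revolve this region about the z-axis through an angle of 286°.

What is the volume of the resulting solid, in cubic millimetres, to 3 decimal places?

Profile (r,z), 5 vertices: (1,6) (9,3) (17,18.5) (12.5,37.5) (10,35)
edge 0: (1,6)→(9,3)  cross = 1·3 − 9·6 = -51.0000; (r_i+r_j)·cross = 10·-51.0000 = -510.0000
edge 1: (9,3)→(17,18.5)  cross = 9·18.5 − 17·3 = 115.5000; (r_i+r_j)·cross = 26·115.5000 = 3003.0000
edge 2: (17,18.5)→(12.5,37.5)  cross = 17·37.5 − 12.5·18.5 = 406.2500; (r_i+r_j)·cross = 29.5·406.2500 = 11984.3750
edge 3: (12.5,37.5)→(10,35)  cross = 12.5·35 − 10·37.5 = 62.5000; (r_i+r_j)·cross = 22.5·62.5000 = 1406.2500
edge 4: (10,35)→(1,6)  cross = 10·6 − 1·35 = 25.0000; (r_i+r_j)·cross = 11·25.0000 = 275.0000
Σcross = 558.2500 → A = |Σcross|/2 = 279.1250 mm²
Σ(r_i+r_j)·cross = 16158.6250 → first moment M = |Σ|/6 = 2693.1042
R_c = M/A = 2693.1042/279.1250 = 9.6484 mm
θ = 286° = 4.991642 rad
V = θ·R_c·A = 4.991642·9.6484·279.1250 = 13443.011 mm³

Volume = 13443.011 mm³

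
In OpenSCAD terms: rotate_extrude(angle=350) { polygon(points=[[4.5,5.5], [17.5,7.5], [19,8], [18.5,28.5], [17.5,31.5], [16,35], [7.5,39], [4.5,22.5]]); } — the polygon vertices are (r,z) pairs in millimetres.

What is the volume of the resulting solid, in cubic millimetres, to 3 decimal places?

Profile (r,z), 8 vertices: (4.5,5.5) (17.5,7.5) (19,8) (18.5,28.5) (17.5,31.5) (16,35) (7.5,39) (4.5,22.5)
edge 0: (4.5,5.5)→(17.5,7.5)  cross = 4.5·7.5 − 17.5·5.5 = -62.5000; (r_i+r_j)·cross = 22·-62.5000 = -1375.0000
edge 1: (17.5,7.5)→(19,8)  cross = 17.5·8 − 19·7.5 = -2.5000; (r_i+r_j)·cross = 36.5·-2.5000 = -91.2500
edge 2: (19,8)→(18.5,28.5)  cross = 19·28.5 − 18.5·8 = 393.5000; (r_i+r_j)·cross = 37.5·393.5000 = 14756.2500
edge 3: (18.5,28.5)→(17.5,31.5)  cross = 18.5·31.5 − 17.5·28.5 = 84.0000; (r_i+r_j)·cross = 36·84.0000 = 3024.0000
edge 4: (17.5,31.5)→(16,35)  cross = 17.5·35 − 16·31.5 = 108.5000; (r_i+r_j)·cross = 33.5·108.5000 = 3634.7500
edge 5: (16,35)→(7.5,39)  cross = 16·39 − 7.5·35 = 361.5000; (r_i+r_j)·cross = 23.5·361.5000 = 8495.2500
edge 6: (7.5,39)→(4.5,22.5)  cross = 7.5·22.5 − 4.5·39 = -6.7500; (r_i+r_j)·cross = 12·-6.7500 = -81.0000
edge 7: (4.5,22.5)→(4.5,5.5)  cross = 4.5·5.5 − 4.5·22.5 = -76.5000; (r_i+r_j)·cross = 9·-76.5000 = -688.5000
Σcross = 799.2500 → A = |Σcross|/2 = 399.6250 mm²
Σ(r_i+r_j)·cross = 27674.5000 → first moment M = |Σ|/6 = 4612.4167
R_c = M/A = 4612.4167/399.6250 = 11.5419 mm
θ = 350° = 6.108652 rad
V = θ·R_c·A = 6.108652·11.5419·399.6250 = 28175.650 mm³

Volume = 28175.650 mm³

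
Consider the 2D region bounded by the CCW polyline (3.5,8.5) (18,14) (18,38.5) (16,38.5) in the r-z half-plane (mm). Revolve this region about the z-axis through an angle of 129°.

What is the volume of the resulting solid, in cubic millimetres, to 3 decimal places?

Profile (r,z), 4 vertices: (3.5,8.5) (18,14) (18,38.5) (16,38.5)
edge 0: (3.5,8.5)→(18,14)  cross = 3.5·14 − 18·8.5 = -104.0000; (r_i+r_j)·cross = 21.5·-104.0000 = -2236.0000
edge 1: (18,14)→(18,38.5)  cross = 18·38.5 − 18·14 = 441.0000; (r_i+r_j)·cross = 36·441.0000 = 15876.0000
edge 2: (18,38.5)→(16,38.5)  cross = 18·38.5 − 16·38.5 = 77.0000; (r_i+r_j)·cross = 34·77.0000 = 2618.0000
edge 3: (16,38.5)→(3.5,8.5)  cross = 16·8.5 − 3.5·38.5 = 1.2500; (r_i+r_j)·cross = 19.5·1.2500 = 24.3750
Σcross = 415.2500 → A = |Σcross|/2 = 207.6250 mm²
Σ(r_i+r_j)·cross = 16282.3750 → first moment M = |Σ|/6 = 2713.7292
R_c = M/A = 2713.7292/207.6250 = 13.0703 mm
θ = 129° = 2.251475 rad
V = θ·R_c·A = 2.251475·13.0703·207.6250 = 6109.893 mm³

Volume = 6109.893 mm³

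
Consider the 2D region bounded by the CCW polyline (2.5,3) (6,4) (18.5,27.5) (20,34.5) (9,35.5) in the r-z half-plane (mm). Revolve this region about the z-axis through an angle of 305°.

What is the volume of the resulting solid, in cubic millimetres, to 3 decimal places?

Profile (r,z), 5 vertices: (2.5,3) (6,4) (18.5,27.5) (20,34.5) (9,35.5)
edge 0: (2.5,3)→(6,4)  cross = 2.5·4 − 6·3 = -8.0000; (r_i+r_j)·cross = 8.5·-8.0000 = -68.0000
edge 1: (6,4)→(18.5,27.5)  cross = 6·27.5 − 18.5·4 = 91.0000; (r_i+r_j)·cross = 24.5·91.0000 = 2229.5000
edge 2: (18.5,27.5)→(20,34.5)  cross = 18.5·34.5 − 20·27.5 = 88.2500; (r_i+r_j)·cross = 38.5·88.2500 = 3397.6250
edge 3: (20,34.5)→(9,35.5)  cross = 20·35.5 − 9·34.5 = 399.5000; (r_i+r_j)·cross = 29·399.5000 = 11585.5000
edge 4: (9,35.5)→(2.5,3)  cross = 9·3 − 2.5·35.5 = -61.7500; (r_i+r_j)·cross = 11.5·-61.7500 = -710.1250
Σcross = 509.0000 → A = |Σcross|/2 = 254.5000 mm²
Σ(r_i+r_j)·cross = 16434.5000 → first moment M = |Σ|/6 = 2739.0833
R_c = M/A = 2739.0833/254.5000 = 10.7626 mm
θ = 305° = 5.323254 rad
V = θ·R_c·A = 5.323254·10.7626·254.5000 = 14580.837 mm³

Volume = 14580.837 mm³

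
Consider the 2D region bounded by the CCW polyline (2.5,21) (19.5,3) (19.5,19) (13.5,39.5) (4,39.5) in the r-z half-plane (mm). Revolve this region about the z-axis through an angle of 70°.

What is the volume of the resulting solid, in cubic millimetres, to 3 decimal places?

Volume = 5446.627 mm³

Profile (r,z), 5 vertices: (2.5,21) (19.5,3) (19.5,19) (13.5,39.5) (4,39.5)
edge 0: (2.5,21)→(19.5,3)  cross = 2.5·3 − 19.5·21 = -402.0000; (r_i+r_j)·cross = 22·-402.0000 = -8844.0000
edge 1: (19.5,3)→(19.5,19)  cross = 19.5·19 − 19.5·3 = 312.0000; (r_i+r_j)·cross = 39·312.0000 = 12168.0000
edge 2: (19.5,19)→(13.5,39.5)  cross = 19.5·39.5 − 13.5·19 = 513.7500; (r_i+r_j)·cross = 33·513.7500 = 16953.7500
edge 3: (13.5,39.5)→(4,39.5)  cross = 13.5·39.5 − 4·39.5 = 375.2500; (r_i+r_j)·cross = 17.5·375.2500 = 6566.8750
edge 4: (4,39.5)→(2.5,21)  cross = 4·21 − 2.5·39.5 = -14.7500; (r_i+r_j)·cross = 6.5·-14.7500 = -95.8750
Σcross = 784.2500 → A = |Σcross|/2 = 392.1250 mm²
Σ(r_i+r_j)·cross = 26748.7500 → first moment M = |Σ|/6 = 4458.1250
R_c = M/A = 4458.1250/392.1250 = 11.3691 mm
θ = 70° = 1.221730 rad
V = θ·R_c·A = 1.221730·11.3691·392.1250 = 5446.627 mm³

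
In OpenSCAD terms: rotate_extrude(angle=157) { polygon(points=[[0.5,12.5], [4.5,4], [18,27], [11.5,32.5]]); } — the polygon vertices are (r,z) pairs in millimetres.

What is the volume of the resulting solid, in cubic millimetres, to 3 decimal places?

Profile (r,z), 4 vertices: (0.5,12.5) (4.5,4) (18,27) (11.5,32.5)
edge 0: (0.5,12.5)→(4.5,4)  cross = 0.5·4 − 4.5·12.5 = -54.2500; (r_i+r_j)·cross = 5·-54.2500 = -271.2500
edge 1: (4.5,4)→(18,27)  cross = 4.5·27 − 18·4 = 49.5000; (r_i+r_j)·cross = 22.5·49.5000 = 1113.7500
edge 2: (18,27)→(11.5,32.5)  cross = 18·32.5 − 11.5·27 = 274.5000; (r_i+r_j)·cross = 29.5·274.5000 = 8097.7500
edge 3: (11.5,32.5)→(0.5,12.5)  cross = 11.5·12.5 − 0.5·32.5 = 127.5000; (r_i+r_j)·cross = 12·127.5000 = 1530.0000
Σcross = 397.2500 → A = |Σcross|/2 = 198.6250 mm²
Σ(r_i+r_j)·cross = 10470.2500 → first moment M = |Σ|/6 = 1745.0417
R_c = M/A = 1745.0417/198.6250 = 8.7856 mm
θ = 157° = 2.740167 rad
V = θ·R_c·A = 2.740167·8.7856·198.6250 = 4781.705 mm³

Volume = 4781.705 mm³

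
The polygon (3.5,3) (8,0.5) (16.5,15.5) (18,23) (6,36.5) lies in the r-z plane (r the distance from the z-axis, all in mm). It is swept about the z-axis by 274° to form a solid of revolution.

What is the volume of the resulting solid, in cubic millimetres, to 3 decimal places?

Volume = 13916.706 mm³

Profile (r,z), 5 vertices: (3.5,3) (8,0.5) (16.5,15.5) (18,23) (6,36.5)
edge 0: (3.5,3)→(8,0.5)  cross = 3.5·0.5 − 8·3 = -22.2500; (r_i+r_j)·cross = 11.5·-22.2500 = -255.8750
edge 1: (8,0.5)→(16.5,15.5)  cross = 8·15.5 − 16.5·0.5 = 115.7500; (r_i+r_j)·cross = 24.5·115.7500 = 2835.8750
edge 2: (16.5,15.5)→(18,23)  cross = 16.5·23 − 18·15.5 = 100.5000; (r_i+r_j)·cross = 34.5·100.5000 = 3467.2500
edge 3: (18,23)→(6,36.5)  cross = 18·36.5 − 6·23 = 519.0000; (r_i+r_j)·cross = 24·519.0000 = 12456.0000
edge 4: (6,36.5)→(3.5,3)  cross = 6·3 − 3.5·36.5 = -109.7500; (r_i+r_j)·cross = 9.5·-109.7500 = -1042.6250
Σcross = 603.2500 → A = |Σcross|/2 = 301.6250 mm²
Σ(r_i+r_j)·cross = 17460.6250 → first moment M = |Σ|/6 = 2910.1042
R_c = M/A = 2910.1042/301.6250 = 9.6481 mm
θ = 274° = 4.782202 rad
V = θ·R_c·A = 4.782202·9.6481·301.6250 = 13916.706 mm³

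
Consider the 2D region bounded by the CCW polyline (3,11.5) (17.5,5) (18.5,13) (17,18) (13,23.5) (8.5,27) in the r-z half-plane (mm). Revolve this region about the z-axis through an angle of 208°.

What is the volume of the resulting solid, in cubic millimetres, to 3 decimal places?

Profile (r,z), 6 vertices: (3,11.5) (17.5,5) (18.5,13) (17,18) (13,23.5) (8.5,27)
edge 0: (3,11.5)→(17.5,5)  cross = 3·5 − 17.5·11.5 = -186.2500; (r_i+r_j)·cross = 20.5·-186.2500 = -3818.1250
edge 1: (17.5,5)→(18.5,13)  cross = 17.5·13 − 18.5·5 = 135.0000; (r_i+r_j)·cross = 36·135.0000 = 4860.0000
edge 2: (18.5,13)→(17,18)  cross = 18.5·18 − 17·13 = 112.0000; (r_i+r_j)·cross = 35.5·112.0000 = 3976.0000
edge 3: (17,18)→(13,23.5)  cross = 17·23.5 − 13·18 = 165.5000; (r_i+r_j)·cross = 30·165.5000 = 4965.0000
edge 4: (13,23.5)→(8.5,27)  cross = 13·27 − 8.5·23.5 = 151.2500; (r_i+r_j)·cross = 21.5·151.2500 = 3251.8750
edge 5: (8.5,27)→(3,11.5)  cross = 8.5·11.5 − 3·27 = 16.7500; (r_i+r_j)·cross = 11.5·16.7500 = 192.6250
Σcross = 394.2500 → A = |Σcross|/2 = 197.1250 mm²
Σ(r_i+r_j)·cross = 13427.3750 → first moment M = |Σ|/6 = 2237.8958
R_c = M/A = 2237.8958/197.1250 = 11.3527 mm
θ = 208° = 3.630285 rad
V = θ·R_c·A = 3.630285·11.3527·197.1250 = 8124.199 mm³

Volume = 8124.199 mm³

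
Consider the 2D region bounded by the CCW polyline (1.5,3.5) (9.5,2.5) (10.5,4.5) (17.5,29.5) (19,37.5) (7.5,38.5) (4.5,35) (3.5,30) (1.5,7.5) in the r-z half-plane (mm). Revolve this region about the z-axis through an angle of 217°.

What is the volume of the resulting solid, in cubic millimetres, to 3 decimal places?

Volume = 14492.508 mm³

Profile (r,z), 9 vertices: (1.5,3.5) (9.5,2.5) (10.5,4.5) (17.5,29.5) (19,37.5) (7.5,38.5) (4.5,35) (3.5,30) (1.5,7.5)
edge 0: (1.5,3.5)→(9.5,2.5)  cross = 1.5·2.5 − 9.5·3.5 = -29.5000; (r_i+r_j)·cross = 11·-29.5000 = -324.5000
edge 1: (9.5,2.5)→(10.5,4.5)  cross = 9.5·4.5 − 10.5·2.5 = 16.5000; (r_i+r_j)·cross = 20·16.5000 = 330.0000
edge 2: (10.5,4.5)→(17.5,29.5)  cross = 10.5·29.5 − 17.5·4.5 = 231.0000; (r_i+r_j)·cross = 28·231.0000 = 6468.0000
edge 3: (17.5,29.5)→(19,37.5)  cross = 17.5·37.5 − 19·29.5 = 95.7500; (r_i+r_j)·cross = 36.5·95.7500 = 3494.8750
edge 4: (19,37.5)→(7.5,38.5)  cross = 19·38.5 − 7.5·37.5 = 450.2500; (r_i+r_j)·cross = 26.5·450.2500 = 11931.6250
edge 5: (7.5,38.5)→(4.5,35)  cross = 7.5·35 − 4.5·38.5 = 89.2500; (r_i+r_j)·cross = 12·89.2500 = 1071.0000
edge 6: (4.5,35)→(3.5,30)  cross = 4.5·30 − 3.5·35 = 12.5000; (r_i+r_j)·cross = 8·12.5000 = 100.0000
edge 7: (3.5,30)→(1.5,7.5)  cross = 3.5·7.5 − 1.5·30 = -18.7500; (r_i+r_j)·cross = 5·-18.7500 = -93.7500
edge 8: (1.5,7.5)→(1.5,3.5)  cross = 1.5·3.5 − 1.5·7.5 = -6.0000; (r_i+r_j)·cross = 3·-6.0000 = -18.0000
Σcross = 841.0000 → A = |Σcross|/2 = 420.5000 mm²
Σ(r_i+r_j)·cross = 22959.2500 → first moment M = |Σ|/6 = 3826.5417
R_c = M/A = 3826.5417/420.5000 = 9.1000 mm
θ = 217° = 3.787364 rad
V = θ·R_c·A = 3.787364·9.1000·420.5000 = 14492.508 mm³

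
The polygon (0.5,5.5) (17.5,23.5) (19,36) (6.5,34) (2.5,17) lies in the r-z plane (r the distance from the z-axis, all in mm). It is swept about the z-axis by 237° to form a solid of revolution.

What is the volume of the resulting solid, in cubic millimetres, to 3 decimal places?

Profile (r,z), 5 vertices: (0.5,5.5) (17.5,23.5) (19,36) (6.5,34) (2.5,17)
edge 0: (0.5,5.5)→(17.5,23.5)  cross = 0.5·23.5 − 17.5·5.5 = -84.5000; (r_i+r_j)·cross = 18·-84.5000 = -1521.0000
edge 1: (17.5,23.5)→(19,36)  cross = 17.5·36 − 19·23.5 = 183.5000; (r_i+r_j)·cross = 36.5·183.5000 = 6697.7500
edge 2: (19,36)→(6.5,34)  cross = 19·34 − 6.5·36 = 412.0000; (r_i+r_j)·cross = 25.5·412.0000 = 10506.0000
edge 3: (6.5,34)→(2.5,17)  cross = 6.5·17 − 2.5·34 = 25.5000; (r_i+r_j)·cross = 9·25.5000 = 229.5000
edge 4: (2.5,17)→(0.5,5.5)  cross = 2.5·5.5 − 0.5·17 = 5.2500; (r_i+r_j)·cross = 3·5.2500 = 15.7500
Σcross = 541.7500 → A = |Σcross|/2 = 270.8750 mm²
Σ(r_i+r_j)·cross = 15928.0000 → first moment M = |Σ|/6 = 2654.6667
R_c = M/A = 2654.6667/270.8750 = 9.8003 mm
θ = 237° = 4.136430 rad
V = θ·R_c·A = 4.136430·9.8003·270.8750 = 10980.844 mm³

Volume = 10980.844 mm³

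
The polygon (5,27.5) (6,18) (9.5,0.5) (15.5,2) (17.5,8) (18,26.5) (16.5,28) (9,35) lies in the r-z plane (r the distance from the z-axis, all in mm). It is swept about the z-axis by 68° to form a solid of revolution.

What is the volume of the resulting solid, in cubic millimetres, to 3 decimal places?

Profile (r,z), 8 vertices: (5,27.5) (6,18) (9.5,0.5) (15.5,2) (17.5,8) (18,26.5) (16.5,28) (9,35)
edge 0: (5,27.5)→(6,18)  cross = 5·18 − 6·27.5 = -75.0000; (r_i+r_j)·cross = 11·-75.0000 = -825.0000
edge 1: (6,18)→(9.5,0.5)  cross = 6·0.5 − 9.5·18 = -168.0000; (r_i+r_j)·cross = 15.5·-168.0000 = -2604.0000
edge 2: (9.5,0.5)→(15.5,2)  cross = 9.5·2 − 15.5·0.5 = 11.2500; (r_i+r_j)·cross = 25·11.2500 = 281.2500
edge 3: (15.5,2)→(17.5,8)  cross = 15.5·8 − 17.5·2 = 89.0000; (r_i+r_j)·cross = 33·89.0000 = 2937.0000
edge 4: (17.5,8)→(18,26.5)  cross = 17.5·26.5 − 18·8 = 319.7500; (r_i+r_j)·cross = 35.5·319.7500 = 11351.1250
edge 5: (18,26.5)→(16.5,28)  cross = 18·28 − 16.5·26.5 = 66.7500; (r_i+r_j)·cross = 34.5·66.7500 = 2302.8750
edge 6: (16.5,28)→(9,35)  cross = 16.5·35 − 9·28 = 325.5000; (r_i+r_j)·cross = 25.5·325.5000 = 8300.2500
edge 7: (9,35)→(5,27.5)  cross = 9·27.5 − 5·35 = 72.5000; (r_i+r_j)·cross = 14·72.5000 = 1015.0000
Σcross = 641.7500 → A = |Σcross|/2 = 320.8750 mm²
Σ(r_i+r_j)·cross = 22758.5000 → first moment M = |Σ|/6 = 3793.0833
R_c = M/A = 3793.0833/320.8750 = 11.8211 mm
θ = 68° = 1.186824 rad
V = θ·R_c·A = 1.186824·11.8211·320.8750 = 4501.722 mm³

Volume = 4501.722 mm³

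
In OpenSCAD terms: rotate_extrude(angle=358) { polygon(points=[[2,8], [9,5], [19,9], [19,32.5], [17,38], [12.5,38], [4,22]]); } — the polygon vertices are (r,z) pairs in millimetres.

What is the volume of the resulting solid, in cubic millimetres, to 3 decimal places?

Volume = 30196.890 mm³

Profile (r,z), 7 vertices: (2,8) (9,5) (19,9) (19,32.5) (17,38) (12.5,38) (4,22)
edge 0: (2,8)→(9,5)  cross = 2·5 − 9·8 = -62.0000; (r_i+r_j)·cross = 11·-62.0000 = -682.0000
edge 1: (9,5)→(19,9)  cross = 9·9 − 19·5 = -14.0000; (r_i+r_j)·cross = 28·-14.0000 = -392.0000
edge 2: (19,9)→(19,32.5)  cross = 19·32.5 − 19·9 = 446.5000; (r_i+r_j)·cross = 38·446.5000 = 16967.0000
edge 3: (19,32.5)→(17,38)  cross = 19·38 − 17·32.5 = 169.5000; (r_i+r_j)·cross = 36·169.5000 = 6102.0000
edge 4: (17,38)→(12.5,38)  cross = 17·38 − 12.5·38 = 171.0000; (r_i+r_j)·cross = 29.5·171.0000 = 5044.5000
edge 5: (12.5,38)→(4,22)  cross = 12.5·22 − 4·38 = 123.0000; (r_i+r_j)·cross = 16.5·123.0000 = 2029.5000
edge 6: (4,22)→(2,8)  cross = 4·8 − 2·22 = -12.0000; (r_i+r_j)·cross = 6·-12.0000 = -72.0000
Σcross = 822.0000 → A = |Σcross|/2 = 411.0000 mm²
Σ(r_i+r_j)·cross = 28997.0000 → first moment M = |Σ|/6 = 4832.8333
R_c = M/A = 4832.8333/411.0000 = 11.7587 mm
θ = 358° = 6.248279 rad
V = θ·R_c·A = 6.248279·11.7587·411.0000 = 30196.890 mm³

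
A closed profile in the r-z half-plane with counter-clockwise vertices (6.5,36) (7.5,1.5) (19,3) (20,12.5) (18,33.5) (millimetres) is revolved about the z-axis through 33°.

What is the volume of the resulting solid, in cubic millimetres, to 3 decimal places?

Profile (r,z), 5 vertices: (6.5,36) (7.5,1.5) (19,3) (20,12.5) (18,33.5)
edge 0: (6.5,36)→(7.5,1.5)  cross = 6.5·1.5 − 7.5·36 = -260.2500; (r_i+r_j)·cross = 14·-260.2500 = -3643.5000
edge 1: (7.5,1.5)→(19,3)  cross = 7.5·3 − 19·1.5 = -6.0000; (r_i+r_j)·cross = 26.5·-6.0000 = -159.0000
edge 2: (19,3)→(20,12.5)  cross = 19·12.5 − 20·3 = 177.5000; (r_i+r_j)·cross = 39·177.5000 = 6922.5000
edge 3: (20,12.5)→(18,33.5)  cross = 20·33.5 − 18·12.5 = 445.0000; (r_i+r_j)·cross = 38·445.0000 = 16910.0000
edge 4: (18,33.5)→(6.5,36)  cross = 18·36 − 6.5·33.5 = 430.2500; (r_i+r_j)·cross = 24.5·430.2500 = 10541.1250
Σcross = 786.5000 → A = |Σcross|/2 = 393.2500 mm²
Σ(r_i+r_j)·cross = 30571.1250 → first moment M = |Σ|/6 = 5095.1875
R_c = M/A = 5095.1875/393.2500 = 12.9566 mm
θ = 33° = 0.575959 rad
V = θ·R_c·A = 0.575959·12.9566·393.2500 = 2934.617 mm³

Volume = 2934.617 mm³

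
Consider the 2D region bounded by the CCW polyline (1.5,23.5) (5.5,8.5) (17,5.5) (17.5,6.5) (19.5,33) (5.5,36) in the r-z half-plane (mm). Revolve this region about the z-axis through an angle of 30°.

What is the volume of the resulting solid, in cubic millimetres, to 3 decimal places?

Volume = 2384.338 mm³

Profile (r,z), 6 vertices: (1.5,23.5) (5.5,8.5) (17,5.5) (17.5,6.5) (19.5,33) (5.5,36)
edge 0: (1.5,23.5)→(5.5,8.5)  cross = 1.5·8.5 − 5.5·23.5 = -116.5000; (r_i+r_j)·cross = 7·-116.5000 = -815.5000
edge 1: (5.5,8.5)→(17,5.5)  cross = 5.5·5.5 − 17·8.5 = -114.2500; (r_i+r_j)·cross = 22.5·-114.2500 = -2570.6250
edge 2: (17,5.5)→(17.5,6.5)  cross = 17·6.5 − 17.5·5.5 = 14.2500; (r_i+r_j)·cross = 34.5·14.2500 = 491.6250
edge 3: (17.5,6.5)→(19.5,33)  cross = 17.5·33 − 19.5·6.5 = 450.7500; (r_i+r_j)·cross = 37·450.7500 = 16677.7500
edge 4: (19.5,33)→(5.5,36)  cross = 19.5·36 − 5.5·33 = 520.5000; (r_i+r_j)·cross = 25·520.5000 = 13012.5000
edge 5: (5.5,36)→(1.5,23.5)  cross = 5.5·23.5 − 1.5·36 = 75.2500; (r_i+r_j)·cross = 7·75.2500 = 526.7500
Σcross = 830.0000 → A = |Σcross|/2 = 415.0000 mm²
Σ(r_i+r_j)·cross = 27322.5000 → first moment M = |Σ|/6 = 4553.7500
R_c = M/A = 4553.7500/415.0000 = 10.9729 mm
θ = 30° = 0.523599 rad
V = θ·R_c·A = 0.523599·10.9729·415.0000 = 2384.338 mm³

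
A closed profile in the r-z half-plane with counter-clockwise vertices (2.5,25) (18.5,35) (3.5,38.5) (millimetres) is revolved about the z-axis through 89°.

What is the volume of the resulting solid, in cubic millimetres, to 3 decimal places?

Profile (r,z), 3 vertices: (2.5,25) (18.5,35) (3.5,38.5)
edge 0: (2.5,25)→(18.5,35)  cross = 2.5·35 − 18.5·25 = -375.0000; (r_i+r_j)·cross = 21·-375.0000 = -7875.0000
edge 1: (18.5,35)→(3.5,38.5)  cross = 18.5·38.5 − 3.5·35 = 589.7500; (r_i+r_j)·cross = 22·589.7500 = 12974.5000
edge 2: (3.5,38.5)→(2.5,25)  cross = 3.5·25 − 2.5·38.5 = -8.7500; (r_i+r_j)·cross = 6·-8.7500 = -52.5000
Σcross = 206.0000 → A = |Σcross|/2 = 103.0000 mm²
Σ(r_i+r_j)·cross = 5047.0000 → first moment M = |Σ|/6 = 841.1667
R_c = M/A = 841.1667/103.0000 = 8.1667 mm
θ = 89° = 1.553343 rad
V = θ·R_c·A = 1.553343·8.1667·103.0000 = 1306.620 mm³

Volume = 1306.620 mm³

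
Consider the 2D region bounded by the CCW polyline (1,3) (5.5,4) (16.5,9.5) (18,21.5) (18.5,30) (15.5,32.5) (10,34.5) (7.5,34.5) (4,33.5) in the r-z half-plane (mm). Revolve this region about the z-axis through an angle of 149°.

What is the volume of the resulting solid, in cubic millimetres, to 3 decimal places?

Volume = 10329.835 mm³

Profile (r,z), 9 vertices: (1,3) (5.5,4) (16.5,9.5) (18,21.5) (18.5,30) (15.5,32.5) (10,34.5) (7.5,34.5) (4,33.5)
edge 0: (1,3)→(5.5,4)  cross = 1·4 − 5.5·3 = -12.5000; (r_i+r_j)·cross = 6.5·-12.5000 = -81.2500
edge 1: (5.5,4)→(16.5,9.5)  cross = 5.5·9.5 − 16.5·4 = -13.7500; (r_i+r_j)·cross = 22·-13.7500 = -302.5000
edge 2: (16.5,9.5)→(18,21.5)  cross = 16.5·21.5 − 18·9.5 = 183.7500; (r_i+r_j)·cross = 34.5·183.7500 = 6339.3750
edge 3: (18,21.5)→(18.5,30)  cross = 18·30 − 18.5·21.5 = 142.2500; (r_i+r_j)·cross = 36.5·142.2500 = 5192.1250
edge 4: (18.5,30)→(15.5,32.5)  cross = 18.5·32.5 − 15.5·30 = 136.2500; (r_i+r_j)·cross = 34·136.2500 = 4632.5000
edge 5: (15.5,32.5)→(10,34.5)  cross = 15.5·34.5 − 10·32.5 = 209.7500; (r_i+r_j)·cross = 25.5·209.7500 = 5348.6250
edge 6: (10,34.5)→(7.5,34.5)  cross = 10·34.5 − 7.5·34.5 = 86.2500; (r_i+r_j)·cross = 17.5·86.2500 = 1509.3750
edge 7: (7.5,34.5)→(4,33.5)  cross = 7.5·33.5 − 4·34.5 = 113.2500; (r_i+r_j)·cross = 11.5·113.2500 = 1302.3750
edge 8: (4,33.5)→(1,3)  cross = 4·3 − 1·33.5 = -21.5000; (r_i+r_j)·cross = 5·-21.5000 = -107.5000
Σcross = 823.7500 → A = |Σcross|/2 = 411.8750 mm²
Σ(r_i+r_j)·cross = 23833.1250 → first moment M = |Σ|/6 = 3972.1875
R_c = M/A = 3972.1875/411.8750 = 9.6442 mm
θ = 149° = 2.600541 rad
V = θ·R_c·A = 2.600541·9.6442·411.8750 = 10329.835 mm³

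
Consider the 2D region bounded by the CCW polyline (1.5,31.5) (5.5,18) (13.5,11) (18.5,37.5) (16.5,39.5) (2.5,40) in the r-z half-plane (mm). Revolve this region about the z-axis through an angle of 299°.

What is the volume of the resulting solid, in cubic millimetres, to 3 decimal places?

Profile (r,z), 6 vertices: (1.5,31.5) (5.5,18) (13.5,11) (18.5,37.5) (16.5,39.5) (2.5,40)
edge 0: (1.5,31.5)→(5.5,18)  cross = 1.5·18 − 5.5·31.5 = -146.2500; (r_i+r_j)·cross = 7·-146.2500 = -1023.7500
edge 1: (5.5,18)→(13.5,11)  cross = 5.5·11 − 13.5·18 = -182.5000; (r_i+r_j)·cross = 19·-182.5000 = -3467.5000
edge 2: (13.5,11)→(18.5,37.5)  cross = 13.5·37.5 − 18.5·11 = 302.7500; (r_i+r_j)·cross = 32·302.7500 = 9688.0000
edge 3: (18.5,37.5)→(16.5,39.5)  cross = 18.5·39.5 − 16.5·37.5 = 112.0000; (r_i+r_j)·cross = 35·112.0000 = 3920.0000
edge 4: (16.5,39.5)→(2.5,40)  cross = 16.5·40 − 2.5·39.5 = 561.2500; (r_i+r_j)·cross = 19·561.2500 = 10663.7500
edge 5: (2.5,40)→(1.5,31.5)  cross = 2.5·31.5 − 1.5·40 = 18.7500; (r_i+r_j)·cross = 4·18.7500 = 75.0000
Σcross = 666.0000 → A = |Σcross|/2 = 333.0000 mm²
Σ(r_i+r_j)·cross = 19855.5000 → first moment M = |Σ|/6 = 3309.2500
R_c = M/A = 3309.2500/333.0000 = 9.9377 mm
θ = 299° = 5.218534 rad
V = θ·R_c·A = 5.218534·9.9377·333.0000 = 17269.435 mm³

Volume = 17269.435 mm³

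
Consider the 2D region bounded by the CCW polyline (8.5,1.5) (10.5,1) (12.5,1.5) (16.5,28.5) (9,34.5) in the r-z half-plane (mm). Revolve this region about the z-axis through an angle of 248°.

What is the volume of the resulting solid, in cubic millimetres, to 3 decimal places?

Profile (r,z), 5 vertices: (8.5,1.5) (10.5,1) (12.5,1.5) (16.5,28.5) (9,34.5)
edge 0: (8.5,1.5)→(10.5,1)  cross = 8.5·1 − 10.5·1.5 = -7.2500; (r_i+r_j)·cross = 19·-7.2500 = -137.7500
edge 1: (10.5,1)→(12.5,1.5)  cross = 10.5·1.5 − 12.5·1 = 3.2500; (r_i+r_j)·cross = 23·3.2500 = 74.7500
edge 2: (12.5,1.5)→(16.5,28.5)  cross = 12.5·28.5 − 16.5·1.5 = 331.5000; (r_i+r_j)·cross = 29·331.5000 = 9613.5000
edge 3: (16.5,28.5)→(9,34.5)  cross = 16.5·34.5 − 9·28.5 = 312.7500; (r_i+r_j)·cross = 25.5·312.7500 = 7975.1250
edge 4: (9,34.5)→(8.5,1.5)  cross = 9·1.5 − 8.5·34.5 = -279.7500; (r_i+r_j)·cross = 17.5·-279.7500 = -4895.6250
Σcross = 360.5000 → A = |Σcross|/2 = 180.2500 mm²
Σ(r_i+r_j)·cross = 12630.0000 → first moment M = |Σ|/6 = 2105.0000
R_c = M/A = 2105.0000/180.2500 = 11.6782 mm
θ = 248° = 4.328417 rad
V = θ·R_c·A = 4.328417·11.6782·180.2500 = 9111.317 mm³

Volume = 9111.317 mm³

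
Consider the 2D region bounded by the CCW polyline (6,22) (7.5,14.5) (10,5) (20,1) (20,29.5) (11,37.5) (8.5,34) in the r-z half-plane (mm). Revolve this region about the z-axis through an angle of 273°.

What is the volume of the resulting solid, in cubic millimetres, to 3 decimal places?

Volume = 24766.470 mm³

Profile (r,z), 7 vertices: (6,22) (7.5,14.5) (10,5) (20,1) (20,29.5) (11,37.5) (8.5,34)
edge 0: (6,22)→(7.5,14.5)  cross = 6·14.5 − 7.5·22 = -78.0000; (r_i+r_j)·cross = 13.5·-78.0000 = -1053.0000
edge 1: (7.5,14.5)→(10,5)  cross = 7.5·5 − 10·14.5 = -107.5000; (r_i+r_j)·cross = 17.5·-107.5000 = -1881.2500
edge 2: (10,5)→(20,1)  cross = 10·1 − 20·5 = -90.0000; (r_i+r_j)·cross = 30·-90.0000 = -2700.0000
edge 3: (20,1)→(20,29.5)  cross = 20·29.5 − 20·1 = 570.0000; (r_i+r_j)·cross = 40·570.0000 = 22800.0000
edge 4: (20,29.5)→(11,37.5)  cross = 20·37.5 − 11·29.5 = 425.5000; (r_i+r_j)·cross = 31·425.5000 = 13190.5000
edge 5: (11,37.5)→(8.5,34)  cross = 11·34 − 8.5·37.5 = 55.2500; (r_i+r_j)·cross = 19.5·55.2500 = 1077.3750
edge 6: (8.5,34)→(6,22)  cross = 8.5·22 − 6·34 = -17.0000; (r_i+r_j)·cross = 14.5·-17.0000 = -246.5000
Σcross = 758.2500 → A = |Σcross|/2 = 379.1250 mm²
Σ(r_i+r_j)·cross = 31187.1250 → first moment M = |Σ|/6 = 5197.8542
R_c = M/A = 5197.8542/379.1250 = 13.7101 mm
θ = 273° = 4.764749 rad
V = θ·R_c·A = 4.764749·13.7101·379.1250 = 24766.470 mm³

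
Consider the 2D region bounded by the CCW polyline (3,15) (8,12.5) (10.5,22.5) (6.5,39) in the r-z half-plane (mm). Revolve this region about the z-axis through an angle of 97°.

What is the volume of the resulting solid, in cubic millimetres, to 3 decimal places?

Profile (r,z), 4 vertices: (3,15) (8,12.5) (10.5,22.5) (6.5,39)
edge 0: (3,15)→(8,12.5)  cross = 3·12.5 − 8·15 = -82.5000; (r_i+r_j)·cross = 11·-82.5000 = -907.5000
edge 1: (8,12.5)→(10.5,22.5)  cross = 8·22.5 − 10.5·12.5 = 48.7500; (r_i+r_j)·cross = 18.5·48.7500 = 901.8750
edge 2: (10.5,22.5)→(6.5,39)  cross = 10.5·39 − 6.5·22.5 = 263.2500; (r_i+r_j)·cross = 17·263.2500 = 4475.2500
edge 3: (6.5,39)→(3,15)  cross = 6.5·15 − 3·39 = -19.5000; (r_i+r_j)·cross = 9.5·-19.5000 = -185.2500
Σcross = 210.0000 → A = |Σcross|/2 = 105.0000 mm²
Σ(r_i+r_j)·cross = 4284.3750 → first moment M = |Σ|/6 = 714.0625
R_c = M/A = 714.0625/105.0000 = 6.8006 mm
θ = 97° = 1.692969 rad
V = θ·R_c·A = 1.692969·6.8006·105.0000 = 1208.886 mm³

Volume = 1208.886 mm³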